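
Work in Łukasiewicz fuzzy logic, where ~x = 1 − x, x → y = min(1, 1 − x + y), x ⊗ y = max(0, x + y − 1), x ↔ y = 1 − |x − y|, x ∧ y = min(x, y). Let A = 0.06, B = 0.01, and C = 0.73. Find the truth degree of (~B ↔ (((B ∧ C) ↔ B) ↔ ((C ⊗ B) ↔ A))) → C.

0.78

~B = 1 − 0.01 = 0.99
B ∧ C = min(0.01, 0.73) = 0.01
(B ∧ C) ↔ B = 1 − |0.01 − 0.01| = 1 − 0.00 = 1.00
C ⊗ B = max(0, 0.73 + 0.01 − 1) = max(0, -0.26) = 0.00
(C ⊗ B) ↔ A = 1 − |0.00 − 0.06| = 1 − 0.06 = 0.94
((B ∧ C) ↔ B) ↔ ((C ⊗ B) ↔ A) = 1 − |1.00 − 0.94| = 1 − 0.06 = 0.94
~B ↔ (((B ∧ C) ↔ B) ↔ ((C ⊗ B) ↔ A)) = 1 − |0.99 − 0.94| = 1 − 0.05 = 0.95
(~B ↔ (((B ∧ C) ↔ B) ↔ ((C ⊗ B) ↔ A))) → C = min(1, 1 − 0.95 + 0.73) = min(1, 0.78) = 0.78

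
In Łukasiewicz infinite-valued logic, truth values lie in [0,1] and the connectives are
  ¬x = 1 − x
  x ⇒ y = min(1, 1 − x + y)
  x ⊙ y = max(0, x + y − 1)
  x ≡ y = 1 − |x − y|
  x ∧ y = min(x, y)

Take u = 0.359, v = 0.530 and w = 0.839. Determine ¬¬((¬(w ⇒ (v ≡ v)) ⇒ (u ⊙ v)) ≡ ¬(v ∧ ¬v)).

v ≡ v = 1 − |0.530 − 0.530| = 1 − 0.000 = 1.000
w ⇒ (v ≡ v) = min(1, 1 − 0.839 + 1.000) = min(1, 1.161) = 1.000
¬(w ⇒ (v ≡ v)) = 1 − 1.000 = 0.000
u ⊙ v = max(0, 0.359 + 0.530 − 1) = max(0, -0.111) = 0.000
¬(w ⇒ (v ≡ v)) ⇒ (u ⊙ v) = min(1, 1 − 0.000 + 0.000) = min(1, 1.000) = 1.000
¬v = 1 − 0.530 = 0.470
v ∧ ¬v = min(0.530, 0.470) = 0.470
¬(v ∧ ¬v) = 1 − 0.470 = 0.530
(¬(w ⇒ (v ≡ v)) ⇒ (u ⊙ v)) ≡ ¬(v ∧ ¬v) = 1 − |1.000 − 0.530| = 1 − 0.470 = 0.530
¬((¬(w ⇒ (v ≡ v)) ⇒ (u ⊙ v)) ≡ ¬(v ∧ ¬v)) = 1 − 0.530 = 0.470
¬¬((¬(w ⇒ (v ≡ v)) ⇒ (u ⊙ v)) ≡ ¬(v ∧ ¬v)) = 1 − 0.470 = 0.530

0.530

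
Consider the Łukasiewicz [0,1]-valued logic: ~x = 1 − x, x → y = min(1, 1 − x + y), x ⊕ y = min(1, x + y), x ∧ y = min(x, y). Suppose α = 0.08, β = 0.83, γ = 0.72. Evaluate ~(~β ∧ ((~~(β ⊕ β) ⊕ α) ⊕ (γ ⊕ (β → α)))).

~β = 1 − 0.83 = 0.17
β ⊕ β = min(1, 0.83 + 0.83) = min(1, 1.66) = 1.00
~(β ⊕ β) = 1 − 1.00 = 0.00
~~(β ⊕ β) = 1 − 0.00 = 1.00
~~(β ⊕ β) ⊕ α = min(1, 1.00 + 0.08) = min(1, 1.08) = 1.00
β → α = min(1, 1 − 0.83 + 0.08) = min(1, 0.25) = 0.25
γ ⊕ (β → α) = min(1, 0.72 + 0.25) = min(1, 0.97) = 0.97
(~~(β ⊕ β) ⊕ α) ⊕ (γ ⊕ (β → α)) = min(1, 1.00 + 0.97) = min(1, 1.97) = 1.00
~β ∧ ((~~(β ⊕ β) ⊕ α) ⊕ (γ ⊕ (β → α))) = min(0.17, 1.00) = 0.17
~(~β ∧ ((~~(β ⊕ β) ⊕ α) ⊕ (γ ⊕ (β → α)))) = 1 − 0.17 = 0.83

0.83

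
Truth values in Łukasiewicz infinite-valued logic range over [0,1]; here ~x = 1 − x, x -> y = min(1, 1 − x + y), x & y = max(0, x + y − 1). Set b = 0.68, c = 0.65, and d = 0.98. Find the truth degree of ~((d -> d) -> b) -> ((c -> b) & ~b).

d -> d = min(1, 1 − 0.98 + 0.98) = min(1, 1.00) = 1.00
(d -> d) -> b = min(1, 1 − 1.00 + 0.68) = min(1, 0.68) = 0.68
~((d -> d) -> b) = 1 − 0.68 = 0.32
c -> b = min(1, 1 − 0.65 + 0.68) = min(1, 1.03) = 1.00
~b = 1 − 0.68 = 0.32
(c -> b) & ~b = max(0, 1.00 + 0.32 − 1) = max(0, 0.32) = 0.32
~((d -> d) -> b) -> ((c -> b) & ~b) = min(1, 1 − 0.32 + 0.32) = min(1, 1.00) = 1.00

1.00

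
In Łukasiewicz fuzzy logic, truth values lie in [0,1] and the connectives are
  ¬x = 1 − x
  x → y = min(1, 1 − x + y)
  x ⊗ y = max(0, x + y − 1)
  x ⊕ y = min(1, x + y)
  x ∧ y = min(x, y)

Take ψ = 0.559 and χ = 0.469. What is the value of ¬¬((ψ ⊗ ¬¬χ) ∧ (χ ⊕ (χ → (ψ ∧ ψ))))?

0.028

¬χ = 1 − 0.469 = 0.531
¬¬χ = 1 − 0.531 = 0.469
ψ ⊗ ¬¬χ = max(0, 0.559 + 0.469 − 1) = max(0, 0.028) = 0.028
ψ ∧ ψ = min(0.559, 0.559) = 0.559
χ → (ψ ∧ ψ) = min(1, 1 − 0.469 + 0.559) = min(1, 1.090) = 1.000
χ ⊕ (χ → (ψ ∧ ψ)) = min(1, 0.469 + 1.000) = min(1, 1.469) = 1.000
(ψ ⊗ ¬¬χ) ∧ (χ ⊕ (χ → (ψ ∧ ψ))) = min(0.028, 1.000) = 0.028
¬((ψ ⊗ ¬¬χ) ∧ (χ ⊕ (χ → (ψ ∧ ψ)))) = 1 − 0.028 = 0.972
¬¬((ψ ⊗ ¬¬χ) ∧ (χ ⊕ (χ → (ψ ∧ ψ)))) = 1 − 0.972 = 0.028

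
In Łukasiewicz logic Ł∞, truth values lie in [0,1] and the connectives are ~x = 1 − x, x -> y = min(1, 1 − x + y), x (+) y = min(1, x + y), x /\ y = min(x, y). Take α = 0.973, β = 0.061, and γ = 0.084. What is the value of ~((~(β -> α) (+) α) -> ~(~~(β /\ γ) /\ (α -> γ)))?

0.034

β -> α = min(1, 1 − 0.061 + 0.973) = min(1, 1.912) = 1.000
~(β -> α) = 1 − 1.000 = 0.000
~(β -> α) (+) α = min(1, 0.000 + 0.973) = min(1, 0.973) = 0.973
β /\ γ = min(0.061, 0.084) = 0.061
~(β /\ γ) = 1 − 0.061 = 0.939
~~(β /\ γ) = 1 − 0.939 = 0.061
α -> γ = min(1, 1 − 0.973 + 0.084) = min(1, 0.111) = 0.111
~~(β /\ γ) /\ (α -> γ) = min(0.061, 0.111) = 0.061
~(~~(β /\ γ) /\ (α -> γ)) = 1 − 0.061 = 0.939
(~(β -> α) (+) α) -> ~(~~(β /\ γ) /\ (α -> γ)) = min(1, 1 − 0.973 + 0.939) = min(1, 0.966) = 0.966
~((~(β -> α) (+) α) -> ~(~~(β /\ γ) /\ (α -> γ))) = 1 − 0.966 = 0.034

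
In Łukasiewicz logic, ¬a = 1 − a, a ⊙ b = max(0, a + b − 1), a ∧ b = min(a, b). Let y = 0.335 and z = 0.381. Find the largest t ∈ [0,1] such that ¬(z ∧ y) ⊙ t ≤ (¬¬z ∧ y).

z ∧ y = min(0.381, 0.335) = 0.335
¬(z ∧ y) = 1 − 0.335 = 0.665
So the left factor is ¬(z ∧ y) = 0.665.
¬z = 1 − 0.381 = 0.619
¬¬z = 1 − 0.619 = 0.381
¬¬z ∧ y = min(0.381, 0.335) = 0.335
So the right-hand bound is ¬¬z ∧ y = 0.335.
The residuum of the Łukasiewicz t-norm gives the supremum: min(1, 1 − 0.665 + 0.335).
1 − 0.665 + 0.335 = 0.670, so t = min(1, 0.670) = 0.670.
Check: 0.665 ⊙ 0.670 = max(0, 0.335) = 0.335 ≤ 0.335.

0.670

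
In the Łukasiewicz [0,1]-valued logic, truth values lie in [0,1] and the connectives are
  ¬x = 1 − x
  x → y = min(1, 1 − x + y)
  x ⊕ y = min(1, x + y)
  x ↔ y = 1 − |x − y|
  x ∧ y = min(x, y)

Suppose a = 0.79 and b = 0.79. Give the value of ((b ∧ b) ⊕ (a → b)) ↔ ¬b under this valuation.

b ∧ b = min(0.79, 0.79) = 0.79
a → b = min(1, 1 − 0.79 + 0.79) = min(1, 1.00) = 1.00
(b ∧ b) ⊕ (a → b) = min(1, 0.79 + 1.00) = min(1, 1.79) = 1.00
¬b = 1 − 0.79 = 0.21
((b ∧ b) ⊕ (a → b)) ↔ ¬b = 1 − |1.00 − 0.21| = 1 − 0.79 = 0.21

0.21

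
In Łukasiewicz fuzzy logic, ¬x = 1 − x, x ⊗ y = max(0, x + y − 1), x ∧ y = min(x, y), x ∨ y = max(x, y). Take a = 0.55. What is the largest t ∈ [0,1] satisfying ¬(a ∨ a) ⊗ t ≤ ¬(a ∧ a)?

a ∨ a = max(0.55, 0.55) = 0.55
¬(a ∨ a) = 1 − 0.55 = 0.45
So the left factor is ¬(a ∨ a) = 0.45.
a ∧ a = min(0.55, 0.55) = 0.55
¬(a ∧ a) = 1 − 0.55 = 0.45
So the right-hand bound is ¬(a ∧ a) = 0.45.
The residuum of the Łukasiewicz t-norm gives the supremum: min(1, 1 − 0.45 + 0.45).
1 − 0.45 + 0.45 = 1.00, so t = min(1, 1.00) = 1.00.
Check: 0.45 ⊗ 1.00 = max(0, 0.45) = 0.45 ≤ 0.45.

1.00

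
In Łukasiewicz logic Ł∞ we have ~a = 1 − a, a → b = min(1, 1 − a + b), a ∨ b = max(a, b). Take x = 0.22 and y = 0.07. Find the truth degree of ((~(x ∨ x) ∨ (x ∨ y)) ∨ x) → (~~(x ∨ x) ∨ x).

x ∨ x = max(0.22, 0.22) = 0.22
~(x ∨ x) = 1 − 0.22 = 0.78
x ∨ y = max(0.22, 0.07) = 0.22
~(x ∨ x) ∨ (x ∨ y) = max(0.78, 0.22) = 0.78
(~(x ∨ x) ∨ (x ∨ y)) ∨ x = max(0.78, 0.22) = 0.78
~~(x ∨ x) = 1 − 0.78 = 0.22
~~(x ∨ x) ∨ x = max(0.22, 0.22) = 0.22
((~(x ∨ x) ∨ (x ∨ y)) ∨ x) → (~~(x ∨ x) ∨ x) = min(1, 1 − 0.78 + 0.22) = min(1, 0.44) = 0.44

0.44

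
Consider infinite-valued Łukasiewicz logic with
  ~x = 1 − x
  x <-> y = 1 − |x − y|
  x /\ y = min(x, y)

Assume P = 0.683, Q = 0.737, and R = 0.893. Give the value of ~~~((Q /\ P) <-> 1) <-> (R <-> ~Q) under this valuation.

Q /\ P = min(0.737, 0.683) = 0.683
(Q /\ P) <-> 1 = 1 − |0.683 − 1.000| = 1 − 0.317 = 0.683
~((Q /\ P) <-> 1) = 1 − 0.683 = 0.317
~~((Q /\ P) <-> 1) = 1 − 0.317 = 0.683
~~~((Q /\ P) <-> 1) = 1 − 0.683 = 0.317
~Q = 1 − 0.737 = 0.263
R <-> ~Q = 1 − |0.893 − 0.263| = 1 − 0.630 = 0.370
~~~((Q /\ P) <-> 1) <-> (R <-> ~Q) = 1 − |0.317 − 0.370| = 1 − 0.053 = 0.947

0.947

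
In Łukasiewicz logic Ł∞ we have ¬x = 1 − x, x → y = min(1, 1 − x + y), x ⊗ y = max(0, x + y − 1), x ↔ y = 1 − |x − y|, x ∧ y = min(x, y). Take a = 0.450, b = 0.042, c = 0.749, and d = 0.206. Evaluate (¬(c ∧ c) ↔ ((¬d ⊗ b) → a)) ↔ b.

c ∧ c = min(0.749, 0.749) = 0.749
¬(c ∧ c) = 1 − 0.749 = 0.251
¬d = 1 − 0.206 = 0.794
¬d ⊗ b = max(0, 0.794 + 0.042 − 1) = max(0, -0.164) = 0.000
(¬d ⊗ b) → a = min(1, 1 − 0.000 + 0.450) = min(1, 1.450) = 1.000
¬(c ∧ c) ↔ ((¬d ⊗ b) → a) = 1 − |0.251 − 1.000| = 1 − 0.749 = 0.251
(¬(c ∧ c) ↔ ((¬d ⊗ b) → a)) ↔ b = 1 − |0.251 − 0.042| = 1 − 0.209 = 0.791

0.791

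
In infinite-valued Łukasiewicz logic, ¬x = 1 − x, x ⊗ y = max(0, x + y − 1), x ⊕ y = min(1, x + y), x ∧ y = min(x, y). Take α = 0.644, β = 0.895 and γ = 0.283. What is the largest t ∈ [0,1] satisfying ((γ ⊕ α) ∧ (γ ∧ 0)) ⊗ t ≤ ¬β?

1.000

γ ⊕ α = min(1, 0.283 + 0.644) = min(1, 0.927) = 0.927
γ ∧ 0 = min(0.283, 0.000) = 0.000
(γ ⊕ α) ∧ (γ ∧ 0) = min(0.927, 0.000) = 0.000
So the left factor is (γ ⊕ α) ∧ (γ ∧ 0) = 0.000.
¬β = 1 − 0.895 = 0.105
So the right-hand bound is ¬β = 0.105.
The residuum of the Łukasiewicz t-norm gives the supremum: min(1, 1 − 0.000 + 0.105).
1 − 0.000 + 0.105 = 1.105, so t = min(1, 1.105) = 1.000.
Check: 0.000 ⊗ 1.000 = max(0, 0.000) = 0.000 ≤ 0.105.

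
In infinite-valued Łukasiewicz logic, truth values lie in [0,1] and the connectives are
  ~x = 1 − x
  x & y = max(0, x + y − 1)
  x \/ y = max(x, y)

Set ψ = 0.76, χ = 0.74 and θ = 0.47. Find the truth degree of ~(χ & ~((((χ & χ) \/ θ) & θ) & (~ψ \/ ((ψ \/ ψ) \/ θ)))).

χ & χ = max(0, 0.74 + 0.74 − 1) = max(0, 0.48) = 0.48
(χ & χ) \/ θ = max(0.48, 0.47) = 0.48
((χ & χ) \/ θ) & θ = max(0, 0.48 + 0.47 − 1) = max(0, -0.05) = 0.00
~ψ = 1 − 0.76 = 0.24
ψ \/ ψ = max(0.76, 0.76) = 0.76
(ψ \/ ψ) \/ θ = max(0.76, 0.47) = 0.76
~ψ \/ ((ψ \/ ψ) \/ θ) = max(0.24, 0.76) = 0.76
(((χ & χ) \/ θ) & θ) & (~ψ \/ ((ψ \/ ψ) \/ θ)) = max(0, 0.00 + 0.76 − 1) = max(0, -0.24) = 0.00
~((((χ & χ) \/ θ) & θ) & (~ψ \/ ((ψ \/ ψ) \/ θ))) = 1 − 0.00 = 1.00
χ & ~((((χ & χ) \/ θ) & θ) & (~ψ \/ ((ψ \/ ψ) \/ θ))) = max(0, 0.74 + 1.00 − 1) = max(0, 0.74) = 0.74
~(χ & ~((((χ & χ) \/ θ) & θ) & (~ψ \/ ((ψ \/ ψ) \/ θ)))) = 1 − 0.74 = 0.26

0.26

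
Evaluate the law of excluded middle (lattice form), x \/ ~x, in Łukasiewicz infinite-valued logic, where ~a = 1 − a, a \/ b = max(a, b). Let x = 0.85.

0.85

~x = 1 − 0.85 = 0.15
x \/ ~x = max(0.85, 0.15) = 0.85
(The value 0.85 < 1 shows this instance is not satisfied; not a Ł∞-tautology — its value is max(a, 1−a).)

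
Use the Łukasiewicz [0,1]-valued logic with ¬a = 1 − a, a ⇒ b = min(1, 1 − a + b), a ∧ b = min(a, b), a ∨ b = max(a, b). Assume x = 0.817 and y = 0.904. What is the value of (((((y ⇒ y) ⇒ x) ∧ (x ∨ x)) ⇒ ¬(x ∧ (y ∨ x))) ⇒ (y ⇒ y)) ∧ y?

y ⇒ y = min(1, 1 − 0.904 + 0.904) = min(1, 1.000) = 1.000
(y ⇒ y) ⇒ x = min(1, 1 − 1.000 + 0.817) = min(1, 0.817) = 0.817
x ∨ x = max(0.817, 0.817) = 0.817
((y ⇒ y) ⇒ x) ∧ (x ∨ x) = min(0.817, 0.817) = 0.817
y ∨ x = max(0.904, 0.817) = 0.904
x ∧ (y ∨ x) = min(0.817, 0.904) = 0.817
¬(x ∧ (y ∨ x)) = 1 − 0.817 = 0.183
(((y ⇒ y) ⇒ x) ∧ (x ∨ x)) ⇒ ¬(x ∧ (y ∨ x)) = min(1, 1 − 0.817 + 0.183) = min(1, 0.366) = 0.366
((((y ⇒ y) ⇒ x) ∧ (x ∨ x)) ⇒ ¬(x ∧ (y ∨ x))) ⇒ (y ⇒ y) = min(1, 1 − 0.366 + 1.000) = min(1, 1.634) = 1.000
(((((y ⇒ y) ⇒ x) ∧ (x ∨ x)) ⇒ ¬(x ∧ (y ∨ x))) ⇒ (y ⇒ y)) ∧ y = min(1.000, 0.904) = 0.904

0.904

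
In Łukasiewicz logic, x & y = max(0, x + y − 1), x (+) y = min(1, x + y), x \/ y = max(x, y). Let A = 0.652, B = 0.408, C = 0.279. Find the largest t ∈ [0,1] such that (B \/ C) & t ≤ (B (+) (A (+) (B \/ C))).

B \/ C = max(0.408, 0.279) = 0.408
So the left factor is B \/ C = 0.408.
A (+) (B \/ C) = min(1, 0.652 + 0.408) = min(1, 1.060) = 1.000
B (+) (A (+) (B \/ C)) = min(1, 0.408 + 1.000) = min(1, 1.408) = 1.000
So the right-hand bound is B (+) (A (+) (B \/ C)) = 1.000.
The residuum of the Łukasiewicz t-norm gives the supremum: min(1, 1 − 0.408 + 1.000).
1 − 0.408 + 1.000 = 1.592, so t = min(1, 1.592) = 1.000.
Check: 0.408 & 1.000 = max(0, 0.408) = 0.408 ≤ 1.000.

1.000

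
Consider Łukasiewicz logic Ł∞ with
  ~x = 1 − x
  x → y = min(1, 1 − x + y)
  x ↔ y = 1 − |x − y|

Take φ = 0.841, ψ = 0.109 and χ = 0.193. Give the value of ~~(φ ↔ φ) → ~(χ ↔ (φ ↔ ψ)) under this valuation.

0.075

φ ↔ φ = 1 − |0.841 − 0.841| = 1 − 0.000 = 1.000
~(φ ↔ φ) = 1 − 1.000 = 0.000
~~(φ ↔ φ) = 1 − 0.000 = 1.000
φ ↔ ψ = 1 − |0.841 − 0.109| = 1 − 0.732 = 0.268
χ ↔ (φ ↔ ψ) = 1 − |0.193 − 0.268| = 1 − 0.075 = 0.925
~(χ ↔ (φ ↔ ψ)) = 1 − 0.925 = 0.075
~~(φ ↔ φ) → ~(χ ↔ (φ ↔ ψ)) = min(1, 1 − 1.000 + 0.075) = min(1, 0.075) = 0.075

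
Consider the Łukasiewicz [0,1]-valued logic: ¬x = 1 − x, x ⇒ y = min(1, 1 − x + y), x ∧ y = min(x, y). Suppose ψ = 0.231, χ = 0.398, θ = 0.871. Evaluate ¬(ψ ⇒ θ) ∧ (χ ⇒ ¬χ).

ψ ⇒ θ = min(1, 1 − 0.231 + 0.871) = min(1, 1.640) = 1.000
¬(ψ ⇒ θ) = 1 − 1.000 = 0.000
¬χ = 1 − 0.398 = 0.602
χ ⇒ ¬χ = min(1, 1 − 0.398 + 0.602) = min(1, 1.204) = 1.000
¬(ψ ⇒ θ) ∧ (χ ⇒ ¬χ) = min(0.000, 1.000) = 0.000

0.000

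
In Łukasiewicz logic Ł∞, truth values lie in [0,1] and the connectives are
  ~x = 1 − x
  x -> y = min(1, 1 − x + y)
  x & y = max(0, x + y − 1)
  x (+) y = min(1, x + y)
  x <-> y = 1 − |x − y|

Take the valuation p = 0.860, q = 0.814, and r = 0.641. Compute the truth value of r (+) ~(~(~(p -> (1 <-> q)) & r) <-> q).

0.827

1 <-> q = 1 − |1.000 − 0.814| = 1 − 0.186 = 0.814
p -> (1 <-> q) = min(1, 1 − 0.860 + 0.814) = min(1, 0.954) = 0.954
~(p -> (1 <-> q)) = 1 − 0.954 = 0.046
~(p -> (1 <-> q)) & r = max(0, 0.046 + 0.641 − 1) = max(0, -0.313) = 0.000
~(~(p -> (1 <-> q)) & r) = 1 − 0.000 = 1.000
~(~(p -> (1 <-> q)) & r) <-> q = 1 − |1.000 − 0.814| = 1 − 0.186 = 0.814
~(~(~(p -> (1 <-> q)) & r) <-> q) = 1 − 0.814 = 0.186
r (+) ~(~(~(p -> (1 <-> q)) & r) <-> q) = min(1, 0.641 + 0.186) = min(1, 0.827) = 0.827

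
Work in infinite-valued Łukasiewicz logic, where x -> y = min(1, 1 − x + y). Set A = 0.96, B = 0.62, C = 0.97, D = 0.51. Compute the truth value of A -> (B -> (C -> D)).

0.96

C -> D = min(1, 1 − 0.97 + 0.51) = min(1, 0.54) = 0.54
B -> (C -> D) = min(1, 1 − 0.62 + 0.54) = min(1, 0.92) = 0.92
A -> (B -> (C -> D)) = min(1, 1 − 0.96 + 0.92) = min(1, 0.96) = 0.96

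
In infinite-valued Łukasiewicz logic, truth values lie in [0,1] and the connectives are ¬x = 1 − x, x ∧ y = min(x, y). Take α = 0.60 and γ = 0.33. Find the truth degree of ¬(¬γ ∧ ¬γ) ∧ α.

0.33

¬γ = 1 − 0.33 = 0.67
¬γ ∧ ¬γ = min(0.67, 0.67) = 0.67
¬(¬γ ∧ ¬γ) = 1 − 0.67 = 0.33
¬(¬γ ∧ ¬γ) ∧ α = min(0.33, 0.60) = 0.33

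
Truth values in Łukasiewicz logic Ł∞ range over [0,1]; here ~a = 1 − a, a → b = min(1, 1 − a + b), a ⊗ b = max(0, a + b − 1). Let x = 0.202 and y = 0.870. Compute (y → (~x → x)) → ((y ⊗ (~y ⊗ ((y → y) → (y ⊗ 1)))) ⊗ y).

0.466

~x = 1 − 0.202 = 0.798
~x → x = min(1, 1 − 0.798 + 0.202) = min(1, 0.404) = 0.404
y → (~x → x) = min(1, 1 − 0.870 + 0.404) = min(1, 0.534) = 0.534
~y = 1 − 0.870 = 0.130
y → y = min(1, 1 − 0.870 + 0.870) = min(1, 1.000) = 1.000
y ⊗ 1 = max(0, 0.870 + 1.000 − 1) = max(0, 0.870) = 0.870
(y → y) → (y ⊗ 1) = min(1, 1 − 1.000 + 0.870) = min(1, 0.870) = 0.870
~y ⊗ ((y → y) → (y ⊗ 1)) = max(0, 0.130 + 0.870 − 1) = max(0, 0.000) = 0.000
y ⊗ (~y ⊗ ((y → y) → (y ⊗ 1))) = max(0, 0.870 + 0.000 − 1) = max(0, -0.130) = 0.000
(y ⊗ (~y ⊗ ((y → y) → (y ⊗ 1)))) ⊗ y = max(0, 0.000 + 0.870 − 1) = max(0, -0.130) = 0.000
(y → (~x → x)) → ((y ⊗ (~y ⊗ ((y → y) → (y ⊗ 1)))) ⊗ y) = min(1, 1 − 0.534 + 0.000) = min(1, 0.466) = 0.466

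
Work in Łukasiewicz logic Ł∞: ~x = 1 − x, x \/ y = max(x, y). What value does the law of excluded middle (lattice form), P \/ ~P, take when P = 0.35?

~P = 1 − 0.35 = 0.65
P \/ ~P = max(0.35, 0.65) = 0.65
(The value 0.65 < 1 shows this instance is not satisfied; not a Ł∞-tautology — its value is max(a, 1−a).)

0.65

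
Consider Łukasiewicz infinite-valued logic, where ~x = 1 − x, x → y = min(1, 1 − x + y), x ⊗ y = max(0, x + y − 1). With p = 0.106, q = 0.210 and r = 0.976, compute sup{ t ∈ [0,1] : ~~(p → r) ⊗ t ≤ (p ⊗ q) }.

p → r = min(1, 1 − 0.106 + 0.976) = min(1, 1.870) = 1.000
~(p → r) = 1 − 1.000 = 0.000
~~(p → r) = 1 − 0.000 = 1.000
So the left factor is ~~(p → r) = 1.000.
p ⊗ q = max(0, 0.106 + 0.210 − 1) = max(0, -0.684) = 0.000
So the right-hand bound is p ⊗ q = 0.000.
The residuum of the Łukasiewicz t-norm gives the supremum: min(1, 1 − 1.000 + 0.000).
1 − 1.000 + 0.000 = 0.000, so t = min(1, 0.000) = 0.000.
Check: 1.000 ⊗ 0.000 = max(0, 0.000) = 0.000 ≤ 0.000.

0.000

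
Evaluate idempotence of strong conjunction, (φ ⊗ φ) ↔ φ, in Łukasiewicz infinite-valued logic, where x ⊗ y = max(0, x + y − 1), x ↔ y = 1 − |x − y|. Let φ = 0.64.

0.64

φ ⊗ φ = max(0, 0.64 + 0.64 − 1) = max(0, 0.28) = 0.28
(φ ⊗ φ) ↔ φ = 1 − |0.28 − 0.64| = 1 − 0.36 = 0.64
(The value 0.64 < 1 shows this instance is not satisfied; fails in Ł∞ since a ⊗ a = max(0, 2a−1) ≠ a in general.)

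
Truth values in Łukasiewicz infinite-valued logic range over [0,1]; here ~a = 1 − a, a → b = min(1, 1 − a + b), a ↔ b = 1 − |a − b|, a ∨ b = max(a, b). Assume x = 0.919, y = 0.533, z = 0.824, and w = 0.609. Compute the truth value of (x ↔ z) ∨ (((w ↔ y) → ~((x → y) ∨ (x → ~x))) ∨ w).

0.905

x ↔ z = 1 − |0.919 − 0.824| = 1 − 0.095 = 0.905
w ↔ y = 1 − |0.609 − 0.533| = 1 − 0.076 = 0.924
x → y = min(1, 1 − 0.919 + 0.533) = min(1, 0.614) = 0.614
~x = 1 − 0.919 = 0.081
x → ~x = min(1, 1 − 0.919 + 0.081) = min(1, 0.162) = 0.162
(x → y) ∨ (x → ~x) = max(0.614, 0.162) = 0.614
~((x → y) ∨ (x → ~x)) = 1 − 0.614 = 0.386
(w ↔ y) → ~((x → y) ∨ (x → ~x)) = min(1, 1 − 0.924 + 0.386) = min(1, 0.462) = 0.462
((w ↔ y) → ~((x → y) ∨ (x → ~x))) ∨ w = max(0.462, 0.609) = 0.609
(x ↔ z) ∨ (((w ↔ y) → ~((x → y) ∨ (x → ~x))) ∨ w) = max(0.905, 0.609) = 0.905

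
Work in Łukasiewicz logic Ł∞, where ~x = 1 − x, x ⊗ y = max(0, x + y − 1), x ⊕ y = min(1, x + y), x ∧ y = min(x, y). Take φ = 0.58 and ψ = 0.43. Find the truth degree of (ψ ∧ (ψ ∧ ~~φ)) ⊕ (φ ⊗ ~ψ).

~φ = 1 − 0.58 = 0.42
~~φ = 1 − 0.42 = 0.58
ψ ∧ ~~φ = min(0.43, 0.58) = 0.43
ψ ∧ (ψ ∧ ~~φ) = min(0.43, 0.43) = 0.43
~ψ = 1 − 0.43 = 0.57
φ ⊗ ~ψ = max(0, 0.58 + 0.57 − 1) = max(0, 0.15) = 0.15
(ψ ∧ (ψ ∧ ~~φ)) ⊕ (φ ⊗ ~ψ) = min(1, 0.43 + 0.15) = min(1, 0.58) = 0.58

0.58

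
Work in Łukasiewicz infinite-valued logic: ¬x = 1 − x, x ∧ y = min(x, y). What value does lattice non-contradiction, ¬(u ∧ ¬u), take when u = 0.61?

¬u = 1 − 0.61 = 0.39
u ∧ ¬u = min(0.61, 0.39) = 0.39
¬(u ∧ ¬u) = 1 − 0.39 = 0.61
(The value 0.61 < 1 shows this instance is not satisfied; not a Ł∞-tautology — its value is 1 − min(a, 1−a).)

0.61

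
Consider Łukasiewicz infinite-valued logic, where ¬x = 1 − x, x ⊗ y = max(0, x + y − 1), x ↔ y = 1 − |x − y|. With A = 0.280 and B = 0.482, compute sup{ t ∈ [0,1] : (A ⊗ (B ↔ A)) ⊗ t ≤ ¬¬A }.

B ↔ A = 1 − |0.482 − 0.280| = 1 − 0.202 = 0.798
A ⊗ (B ↔ A) = max(0, 0.280 + 0.798 − 1) = max(0, 0.078) = 0.078
So the left factor is A ⊗ (B ↔ A) = 0.078.
¬A = 1 − 0.280 = 0.720
¬¬A = 1 − 0.720 = 0.280
So the right-hand bound is ¬¬A = 0.280.
The residuum of the Łukasiewicz t-norm gives the supremum: min(1, 1 − 0.078 + 0.280).
1 − 0.078 + 0.280 = 1.202, so t = min(1, 1.202) = 1.000.
Check: 0.078 ⊗ 1.000 = max(0, 0.078) = 0.078 ≤ 0.280.

1.000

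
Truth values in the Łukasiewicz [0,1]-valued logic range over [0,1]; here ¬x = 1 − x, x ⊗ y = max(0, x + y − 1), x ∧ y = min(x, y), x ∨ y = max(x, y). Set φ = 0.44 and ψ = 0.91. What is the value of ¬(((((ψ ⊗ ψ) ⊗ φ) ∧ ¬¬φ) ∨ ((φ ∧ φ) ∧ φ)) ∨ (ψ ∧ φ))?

0.56

ψ ⊗ ψ = max(0, 0.91 + 0.91 − 1) = max(0, 0.82) = 0.82
(ψ ⊗ ψ) ⊗ φ = max(0, 0.82 + 0.44 − 1) = max(0, 0.26) = 0.26
¬φ = 1 − 0.44 = 0.56
¬¬φ = 1 − 0.56 = 0.44
((ψ ⊗ ψ) ⊗ φ) ∧ ¬¬φ = min(0.26, 0.44) = 0.26
φ ∧ φ = min(0.44, 0.44) = 0.44
(φ ∧ φ) ∧ φ = min(0.44, 0.44) = 0.44
(((ψ ⊗ ψ) ⊗ φ) ∧ ¬¬φ) ∨ ((φ ∧ φ) ∧ φ) = max(0.26, 0.44) = 0.44
ψ ∧ φ = min(0.91, 0.44) = 0.44
((((ψ ⊗ ψ) ⊗ φ) ∧ ¬¬φ) ∨ ((φ ∧ φ) ∧ φ)) ∨ (ψ ∧ φ) = max(0.44, 0.44) = 0.44
¬(((((ψ ⊗ ψ) ⊗ φ) ∧ ¬¬φ) ∨ ((φ ∧ φ) ∧ φ)) ∨ (ψ ∧ φ)) = 1 − 0.44 = 0.56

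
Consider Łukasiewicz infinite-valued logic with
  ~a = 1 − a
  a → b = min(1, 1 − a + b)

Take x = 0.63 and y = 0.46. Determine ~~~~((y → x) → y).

0.46

y → x = min(1, 1 − 0.46 + 0.63) = min(1, 1.17) = 1.00
(y → x) → y = min(1, 1 − 1.00 + 0.46) = min(1, 0.46) = 0.46
~((y → x) → y) = 1 − 0.46 = 0.54
~~((y → x) → y) = 1 − 0.54 = 0.46
~~~((y → x) → y) = 1 − 0.46 = 0.54
~~~~((y → x) → y) = 1 − 0.54 = 0.46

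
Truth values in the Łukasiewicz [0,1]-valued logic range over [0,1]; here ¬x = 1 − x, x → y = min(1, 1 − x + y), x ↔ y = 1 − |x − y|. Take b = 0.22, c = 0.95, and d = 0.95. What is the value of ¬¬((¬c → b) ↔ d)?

0.95

¬c = 1 − 0.95 = 0.05
¬c → b = min(1, 1 − 0.05 + 0.22) = min(1, 1.17) = 1.00
(¬c → b) ↔ d = 1 − |1.00 − 0.95| = 1 − 0.05 = 0.95
¬((¬c → b) ↔ d) = 1 − 0.95 = 0.05
¬¬((¬c → b) ↔ d) = 1 − 0.05 = 0.95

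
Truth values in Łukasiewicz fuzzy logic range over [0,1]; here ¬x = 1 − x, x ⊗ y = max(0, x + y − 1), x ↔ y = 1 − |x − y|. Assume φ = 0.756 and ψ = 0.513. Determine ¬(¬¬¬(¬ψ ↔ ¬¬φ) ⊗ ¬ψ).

¬ψ = 1 − 0.513 = 0.487
¬φ = 1 − 0.756 = 0.244
¬¬φ = 1 − 0.244 = 0.756
¬ψ ↔ ¬¬φ = 1 − |0.487 − 0.756| = 1 − 0.269 = 0.731
¬(¬ψ ↔ ¬¬φ) = 1 − 0.731 = 0.269
¬¬(¬ψ ↔ ¬¬φ) = 1 − 0.269 = 0.731
¬¬¬(¬ψ ↔ ¬¬φ) = 1 − 0.731 = 0.269
¬¬¬(¬ψ ↔ ¬¬φ) ⊗ ¬ψ = max(0, 0.269 + 0.487 − 1) = max(0, -0.244) = 0.000
¬(¬¬¬(¬ψ ↔ ¬¬φ) ⊗ ¬ψ) = 1 − 0.000 = 1.000

1.000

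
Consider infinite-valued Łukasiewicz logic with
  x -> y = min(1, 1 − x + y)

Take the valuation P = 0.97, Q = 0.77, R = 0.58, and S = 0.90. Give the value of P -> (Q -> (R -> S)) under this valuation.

R -> S = min(1, 1 − 0.58 + 0.90) = min(1, 1.32) = 1.00
Q -> (R -> S) = min(1, 1 − 0.77 + 1.00) = min(1, 1.23) = 1.00
P -> (Q -> (R -> S)) = min(1, 1 − 0.97 + 1.00) = min(1, 1.03) = 1.00

1.00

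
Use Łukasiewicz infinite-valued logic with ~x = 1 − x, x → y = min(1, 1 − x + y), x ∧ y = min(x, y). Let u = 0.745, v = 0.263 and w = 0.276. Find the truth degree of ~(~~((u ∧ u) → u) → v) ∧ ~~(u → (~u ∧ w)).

0.510

u ∧ u = min(0.745, 0.745) = 0.745
(u ∧ u) → u = min(1, 1 − 0.745 + 0.745) = min(1, 1.000) = 1.000
~((u ∧ u) → u) = 1 − 1.000 = 0.000
~~((u ∧ u) → u) = 1 − 0.000 = 1.000
~~((u ∧ u) → u) → v = min(1, 1 − 1.000 + 0.263) = min(1, 0.263) = 0.263
~(~~((u ∧ u) → u) → v) = 1 − 0.263 = 0.737
~u = 1 − 0.745 = 0.255
~u ∧ w = min(0.255, 0.276) = 0.255
u → (~u ∧ w) = min(1, 1 − 0.745 + 0.255) = min(1, 0.510) = 0.510
~(u → (~u ∧ w)) = 1 − 0.510 = 0.490
~~(u → (~u ∧ w)) = 1 − 0.490 = 0.510
~(~~((u ∧ u) → u) → v) ∧ ~~(u → (~u ∧ w)) = min(0.737, 0.510) = 0.510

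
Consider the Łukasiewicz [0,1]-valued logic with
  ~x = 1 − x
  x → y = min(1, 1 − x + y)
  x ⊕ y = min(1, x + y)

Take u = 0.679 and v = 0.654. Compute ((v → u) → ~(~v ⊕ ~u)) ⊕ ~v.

v → u = min(1, 1 − 0.654 + 0.679) = min(1, 1.025) = 1.000
~v = 1 − 0.654 = 0.346
~u = 1 − 0.679 = 0.321
~v ⊕ ~u = min(1, 0.346 + 0.321) = min(1, 0.667) = 0.667
~(~v ⊕ ~u) = 1 − 0.667 = 0.333
(v → u) → ~(~v ⊕ ~u) = min(1, 1 − 1.000 + 0.333) = min(1, 0.333) = 0.333
((v → u) → ~(~v ⊕ ~u)) ⊕ ~v = min(1, 0.333 + 0.346) = min(1, 0.679) = 0.679

0.679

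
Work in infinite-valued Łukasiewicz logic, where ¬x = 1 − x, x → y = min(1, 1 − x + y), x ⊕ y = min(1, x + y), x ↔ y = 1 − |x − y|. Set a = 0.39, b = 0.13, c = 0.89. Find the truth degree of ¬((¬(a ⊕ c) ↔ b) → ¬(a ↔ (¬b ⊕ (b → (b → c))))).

0.26

a ⊕ c = min(1, 0.39 + 0.89) = min(1, 1.28) = 1.00
¬(a ⊕ c) = 1 − 1.00 = 0.00
¬(a ⊕ c) ↔ b = 1 − |0.00 − 0.13| = 1 − 0.13 = 0.87
¬b = 1 − 0.13 = 0.87
b → c = min(1, 1 − 0.13 + 0.89) = min(1, 1.76) = 1.00
b → (b → c) = min(1, 1 − 0.13 + 1.00) = min(1, 1.87) = 1.00
¬b ⊕ (b → (b → c)) = min(1, 0.87 + 1.00) = min(1, 1.87) = 1.00
a ↔ (¬b ⊕ (b → (b → c))) = 1 − |0.39 − 1.00| = 1 − 0.61 = 0.39
¬(a ↔ (¬b ⊕ (b → (b → c)))) = 1 − 0.39 = 0.61
(¬(a ⊕ c) ↔ b) → ¬(a ↔ (¬b ⊕ (b → (b → c)))) = min(1, 1 − 0.87 + 0.61) = min(1, 0.74) = 0.74
¬((¬(a ⊕ c) ↔ b) → ¬(a ↔ (¬b ⊕ (b → (b → c))))) = 1 − 0.74 = 0.26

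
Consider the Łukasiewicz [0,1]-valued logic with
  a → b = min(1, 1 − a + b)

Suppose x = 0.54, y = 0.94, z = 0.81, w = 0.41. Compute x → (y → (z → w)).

z → w = min(1, 1 − 0.81 + 0.41) = min(1, 0.60) = 0.60
y → (z → w) = min(1, 1 − 0.94 + 0.60) = min(1, 0.66) = 0.66
x → (y → (z → w)) = min(1, 1 − 0.54 + 0.66) = min(1, 1.12) = 1.00

1.00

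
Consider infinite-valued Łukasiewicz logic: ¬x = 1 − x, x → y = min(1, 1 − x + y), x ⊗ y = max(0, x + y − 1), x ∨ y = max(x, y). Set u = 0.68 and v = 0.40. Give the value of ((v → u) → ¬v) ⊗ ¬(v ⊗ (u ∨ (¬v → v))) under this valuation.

v → u = min(1, 1 − 0.40 + 0.68) = min(1, 1.28) = 1.00
¬v = 1 − 0.40 = 0.60
(v → u) → ¬v = min(1, 1 − 1.00 + 0.60) = min(1, 0.60) = 0.60
¬v → v = min(1, 1 − 0.60 + 0.40) = min(1, 0.80) = 0.80
u ∨ (¬v → v) = max(0.68, 0.80) = 0.80
v ⊗ (u ∨ (¬v → v)) = max(0, 0.40 + 0.80 − 1) = max(0, 0.20) = 0.20
¬(v ⊗ (u ∨ (¬v → v))) = 1 − 0.20 = 0.80
((v → u) → ¬v) ⊗ ¬(v ⊗ (u ∨ (¬v → v))) = max(0, 0.60 + 0.80 − 1) = max(0, 0.40) = 0.40

0.40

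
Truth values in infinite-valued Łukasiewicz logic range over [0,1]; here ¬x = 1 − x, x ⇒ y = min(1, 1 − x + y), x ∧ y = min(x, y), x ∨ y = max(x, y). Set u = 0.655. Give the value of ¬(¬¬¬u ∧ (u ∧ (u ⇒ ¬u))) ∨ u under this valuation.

¬u = 1 − 0.655 = 0.345
¬¬u = 1 − 0.345 = 0.655
¬¬¬u = 1 − 0.655 = 0.345
u ⇒ ¬u = min(1, 1 − 0.655 + 0.345) = min(1, 0.690) = 0.690
u ∧ (u ⇒ ¬u) = min(0.655, 0.690) = 0.655
¬¬¬u ∧ (u ∧ (u ⇒ ¬u)) = min(0.345, 0.655) = 0.345
¬(¬¬¬u ∧ (u ∧ (u ⇒ ¬u))) = 1 − 0.345 = 0.655
¬(¬¬¬u ∧ (u ∧ (u ⇒ ¬u))) ∨ u = max(0.655, 0.655) = 0.655

0.655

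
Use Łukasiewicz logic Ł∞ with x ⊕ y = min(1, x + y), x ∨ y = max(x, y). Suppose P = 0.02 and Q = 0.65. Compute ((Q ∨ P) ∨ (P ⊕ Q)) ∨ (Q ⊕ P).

Q ∨ P = max(0.65, 0.02) = 0.65
P ⊕ Q = min(1, 0.02 + 0.65) = min(1, 0.67) = 0.67
(Q ∨ P) ∨ (P ⊕ Q) = max(0.65, 0.67) = 0.67
Q ⊕ P = min(1, 0.65 + 0.02) = min(1, 0.67) = 0.67
((Q ∨ P) ∨ (P ⊕ Q)) ∨ (Q ⊕ P) = max(0.67, 0.67) = 0.67

0.67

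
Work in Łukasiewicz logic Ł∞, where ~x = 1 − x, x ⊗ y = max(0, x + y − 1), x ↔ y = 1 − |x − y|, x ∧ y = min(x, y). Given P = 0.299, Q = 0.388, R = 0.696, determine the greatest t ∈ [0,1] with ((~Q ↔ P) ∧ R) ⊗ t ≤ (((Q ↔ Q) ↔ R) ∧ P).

~Q = 1 − 0.388 = 0.612
~Q ↔ P = 1 − |0.612 − 0.299| = 1 − 0.313 = 0.687
(~Q ↔ P) ∧ R = min(0.687, 0.696) = 0.687
So the left factor is (~Q ↔ P) ∧ R = 0.687.
Q ↔ Q = 1 − |0.388 − 0.388| = 1 − 0.000 = 1.000
(Q ↔ Q) ↔ R = 1 − |1.000 − 0.696| = 1 − 0.304 = 0.696
((Q ↔ Q) ↔ R) ∧ P = min(0.696, 0.299) = 0.299
So the right-hand bound is ((Q ↔ Q) ↔ R) ∧ P = 0.299.
The residuum of the Łukasiewicz t-norm gives the supremum: min(1, 1 − 0.687 + 0.299).
1 − 0.687 + 0.299 = 0.612, so t = min(1, 0.612) = 0.612.
Check: 0.687 ⊗ 0.612 = max(0, 0.299) = 0.299 ≤ 0.299.

0.612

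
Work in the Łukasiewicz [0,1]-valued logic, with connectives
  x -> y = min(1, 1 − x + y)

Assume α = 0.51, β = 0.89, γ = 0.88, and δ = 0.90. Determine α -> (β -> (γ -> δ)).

1.00

γ -> δ = min(1, 1 − 0.88 + 0.90) = min(1, 1.02) = 1.00
β -> (γ -> δ) = min(1, 1 − 0.89 + 1.00) = min(1, 1.11) = 1.00
α -> (β -> (γ -> δ)) = min(1, 1 − 0.51 + 1.00) = min(1, 1.49) = 1.00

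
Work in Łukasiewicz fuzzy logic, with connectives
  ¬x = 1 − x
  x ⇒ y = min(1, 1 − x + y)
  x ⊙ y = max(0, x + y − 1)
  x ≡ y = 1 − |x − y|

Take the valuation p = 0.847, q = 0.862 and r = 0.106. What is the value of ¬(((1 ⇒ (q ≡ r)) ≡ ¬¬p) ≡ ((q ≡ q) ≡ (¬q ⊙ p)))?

q ≡ r = 1 − |0.862 − 0.106| = 1 − 0.756 = 0.244
1 ⇒ (q ≡ r) = min(1, 1 − 1.000 + 0.244) = min(1, 0.244) = 0.244
¬p = 1 − 0.847 = 0.153
¬¬p = 1 − 0.153 = 0.847
(1 ⇒ (q ≡ r)) ≡ ¬¬p = 1 − |0.244 − 0.847| = 1 − 0.603 = 0.397
q ≡ q = 1 − |0.862 − 0.862| = 1 − 0.000 = 1.000
¬q = 1 − 0.862 = 0.138
¬q ⊙ p = max(0, 0.138 + 0.847 − 1) = max(0, -0.015) = 0.000
(q ≡ q) ≡ (¬q ⊙ p) = 1 − |1.000 − 0.000| = 1 − 1.000 = 0.000
((1 ⇒ (q ≡ r)) ≡ ¬¬p) ≡ ((q ≡ q) ≡ (¬q ⊙ p)) = 1 − |0.397 − 0.000| = 1 − 0.397 = 0.603
¬(((1 ⇒ (q ≡ r)) ≡ ¬¬p) ≡ ((q ≡ q) ≡ (¬q ⊙ p))) = 1 − 0.603 = 0.397

0.397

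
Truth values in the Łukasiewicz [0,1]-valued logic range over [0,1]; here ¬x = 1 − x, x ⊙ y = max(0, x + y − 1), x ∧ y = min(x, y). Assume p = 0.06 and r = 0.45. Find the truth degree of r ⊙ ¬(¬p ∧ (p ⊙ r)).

¬p = 1 − 0.06 = 0.94
p ⊙ r = max(0, 0.06 + 0.45 − 1) = max(0, -0.49) = 0.00
¬p ∧ (p ⊙ r) = min(0.94, 0.00) = 0.00
¬(¬p ∧ (p ⊙ r)) = 1 − 0.00 = 1.00
r ⊙ ¬(¬p ∧ (p ⊙ r)) = max(0, 0.45 + 1.00 − 1) = max(0, 0.45) = 0.45

0.45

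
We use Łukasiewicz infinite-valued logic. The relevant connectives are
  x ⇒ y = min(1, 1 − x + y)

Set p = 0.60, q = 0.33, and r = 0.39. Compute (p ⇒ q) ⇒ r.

0.66

p ⇒ q = min(1, 1 − 0.60 + 0.33) = min(1, 0.73) = 0.73
(p ⇒ q) ⇒ r = min(1, 1 − 0.73 + 0.39) = min(1, 0.66) = 0.66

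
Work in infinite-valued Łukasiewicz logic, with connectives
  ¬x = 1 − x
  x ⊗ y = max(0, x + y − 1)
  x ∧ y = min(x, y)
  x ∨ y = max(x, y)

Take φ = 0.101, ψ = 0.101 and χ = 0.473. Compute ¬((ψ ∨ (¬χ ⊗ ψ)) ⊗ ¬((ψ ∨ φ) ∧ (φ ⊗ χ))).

¬χ = 1 − 0.473 = 0.527
¬χ ⊗ ψ = max(0, 0.527 + 0.101 − 1) = max(0, -0.372) = 0.000
ψ ∨ (¬χ ⊗ ψ) = max(0.101, 0.000) = 0.101
ψ ∨ φ = max(0.101, 0.101) = 0.101
φ ⊗ χ = max(0, 0.101 + 0.473 − 1) = max(0, -0.426) = 0.000
(ψ ∨ φ) ∧ (φ ⊗ χ) = min(0.101, 0.000) = 0.000
¬((ψ ∨ φ) ∧ (φ ⊗ χ)) = 1 − 0.000 = 1.000
(ψ ∨ (¬χ ⊗ ψ)) ⊗ ¬((ψ ∨ φ) ∧ (φ ⊗ χ)) = max(0, 0.101 + 1.000 − 1) = max(0, 0.101) = 0.101
¬((ψ ∨ (¬χ ⊗ ψ)) ⊗ ¬((ψ ∨ φ) ∧ (φ ⊗ χ))) = 1 − 0.101 = 0.899

0.899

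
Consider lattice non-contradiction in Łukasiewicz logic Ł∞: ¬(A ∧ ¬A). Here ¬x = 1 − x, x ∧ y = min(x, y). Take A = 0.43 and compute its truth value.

0.57

¬A = 1 − 0.43 = 0.57
A ∧ ¬A = min(0.43, 0.57) = 0.43
¬(A ∧ ¬A) = 1 − 0.43 = 0.57
(The value 0.57 < 1 shows this instance is not satisfied; not a Ł∞-tautology — its value is 1 − min(a, 1−a).)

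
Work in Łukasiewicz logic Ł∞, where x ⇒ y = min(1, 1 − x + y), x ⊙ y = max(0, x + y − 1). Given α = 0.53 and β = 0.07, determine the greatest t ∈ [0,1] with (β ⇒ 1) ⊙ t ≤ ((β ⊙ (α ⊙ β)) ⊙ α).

0.00

β ⇒ 1 = min(1, 1 − 0.07 + 1.00) = min(1, 1.93) = 1.00
So the left factor is β ⇒ 1 = 1.00.
α ⊙ β = max(0, 0.53 + 0.07 − 1) = max(0, -0.40) = 0.00
β ⊙ (α ⊙ β) = max(0, 0.07 + 0.00 − 1) = max(0, -0.93) = 0.00
(β ⊙ (α ⊙ β)) ⊙ α = max(0, 0.00 + 0.53 − 1) = max(0, -0.47) = 0.00
So the right-hand bound is (β ⊙ (α ⊙ β)) ⊙ α = 0.00.
The residuum of the Łukasiewicz t-norm gives the supremum: min(1, 1 − 1.00 + 0.00).
1 − 1.00 + 0.00 = 0.00, so t = min(1, 0.00) = 0.00.
Check: 1.00 ⊙ 0.00 = max(0, 0.00) = 0.00 ≤ 0.00.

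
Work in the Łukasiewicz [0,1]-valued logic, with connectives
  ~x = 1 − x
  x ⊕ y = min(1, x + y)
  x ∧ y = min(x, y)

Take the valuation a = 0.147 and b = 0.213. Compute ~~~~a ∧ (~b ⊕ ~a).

~a = 1 − 0.147 = 0.853
~~a = 1 − 0.853 = 0.147
~~~a = 1 − 0.147 = 0.853
~~~~a = 1 − 0.853 = 0.147
~b = 1 − 0.213 = 0.787
~b ⊕ ~a = min(1, 0.787 + 0.853) = min(1, 1.640) = 1.000
~~~~a ∧ (~b ⊕ ~a) = min(0.147, 1.000) = 0.147

0.147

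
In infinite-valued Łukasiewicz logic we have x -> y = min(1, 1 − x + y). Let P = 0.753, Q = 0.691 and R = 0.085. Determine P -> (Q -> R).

0.641

Q -> R = min(1, 1 − 0.691 + 0.085) = min(1, 0.394) = 0.394
P -> (Q -> R) = min(1, 1 − 0.753 + 0.394) = min(1, 0.641) = 0.641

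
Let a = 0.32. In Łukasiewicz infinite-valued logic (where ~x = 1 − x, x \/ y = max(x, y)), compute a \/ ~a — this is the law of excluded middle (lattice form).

~a = 1 − 0.32 = 0.68
a \/ ~a = max(0.32, 0.68) = 0.68
(The value 0.68 < 1 shows this instance is not satisfied; not a Ł∞-tautology — its value is max(a, 1−a).)

0.68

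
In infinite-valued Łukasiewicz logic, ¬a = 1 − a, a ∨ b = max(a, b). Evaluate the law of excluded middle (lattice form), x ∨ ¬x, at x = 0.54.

0.54

¬x = 1 − 0.54 = 0.46
x ∨ ¬x = max(0.54, 0.46) = 0.54
(The value 0.54 < 1 shows this instance is not satisfied; not a Ł∞-tautology — its value is max(a, 1−a).)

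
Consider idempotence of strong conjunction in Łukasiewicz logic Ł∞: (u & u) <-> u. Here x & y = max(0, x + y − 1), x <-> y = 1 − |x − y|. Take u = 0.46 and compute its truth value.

0.54

u & u = max(0, 0.46 + 0.46 − 1) = max(0, -0.08) = 0.00
(u & u) <-> u = 1 − |0.00 − 0.46| = 1 − 0.46 = 0.54
(The value 0.54 < 1 shows this instance is not satisfied; fails in Ł∞ since a ⊗ a = max(0, 2a−1) ≠ a in general.)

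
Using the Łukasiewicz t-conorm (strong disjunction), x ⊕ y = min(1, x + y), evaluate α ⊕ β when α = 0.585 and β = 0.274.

0.859

α ⊕ β = min(1, 0.585 + 0.274) = min(1, 0.859) = 0.859
For comparison, the Gödel t-conorm max(x, y) would give 0.585.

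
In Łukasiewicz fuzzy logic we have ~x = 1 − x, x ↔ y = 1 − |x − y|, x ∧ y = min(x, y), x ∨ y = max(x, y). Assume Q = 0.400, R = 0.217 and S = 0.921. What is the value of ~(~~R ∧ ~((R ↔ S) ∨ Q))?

0.783

~R = 1 − 0.217 = 0.783
~~R = 1 − 0.783 = 0.217
R ↔ S = 1 − |0.217 − 0.921| = 1 − 0.704 = 0.296
(R ↔ S) ∨ Q = max(0.296, 0.400) = 0.400
~((R ↔ S) ∨ Q) = 1 − 0.400 = 0.600
~~R ∧ ~((R ↔ S) ∨ Q) = min(0.217, 0.600) = 0.217
~(~~R ∧ ~((R ↔ S) ∨ Q)) = 1 − 0.217 = 0.783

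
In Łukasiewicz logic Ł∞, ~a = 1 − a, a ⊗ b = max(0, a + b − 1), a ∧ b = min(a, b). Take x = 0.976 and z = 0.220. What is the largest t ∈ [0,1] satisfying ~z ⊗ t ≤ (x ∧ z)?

~z = 1 − 0.220 = 0.780
So the left factor is ~z = 0.780.
x ∧ z = min(0.976, 0.220) = 0.220
So the right-hand bound is x ∧ z = 0.220.
The residuum of the Łukasiewicz t-norm gives the supremum: min(1, 1 − 0.780 + 0.220).
1 − 0.780 + 0.220 = 0.440, so t = min(1, 0.440) = 0.440.
Check: 0.780 ⊗ 0.440 = max(0, 0.220) = 0.220 ≤ 0.220.

0.440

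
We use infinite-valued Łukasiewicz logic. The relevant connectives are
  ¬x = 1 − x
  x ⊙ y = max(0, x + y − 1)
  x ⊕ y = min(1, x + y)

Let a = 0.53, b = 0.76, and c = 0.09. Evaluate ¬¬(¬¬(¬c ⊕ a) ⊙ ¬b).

¬c = 1 − 0.09 = 0.91
¬c ⊕ a = min(1, 0.91 + 0.53) = min(1, 1.44) = 1.00
¬(¬c ⊕ a) = 1 − 1.00 = 0.00
¬¬(¬c ⊕ a) = 1 − 0.00 = 1.00
¬b = 1 − 0.76 = 0.24
¬¬(¬c ⊕ a) ⊙ ¬b = max(0, 1.00 + 0.24 − 1) = max(0, 0.24) = 0.24
¬(¬¬(¬c ⊕ a) ⊙ ¬b) = 1 − 0.24 = 0.76
¬¬(¬¬(¬c ⊕ a) ⊙ ¬b) = 1 − 0.76 = 0.24

0.24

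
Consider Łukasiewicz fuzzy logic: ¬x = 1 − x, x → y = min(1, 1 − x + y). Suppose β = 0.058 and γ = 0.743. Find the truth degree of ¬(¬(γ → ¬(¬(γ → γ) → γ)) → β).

0.685

γ → γ = min(1, 1 − 0.743 + 0.743) = min(1, 1.000) = 1.000
¬(γ → γ) = 1 − 1.000 = 0.000
¬(γ → γ) → γ = min(1, 1 − 0.000 + 0.743) = min(1, 1.743) = 1.000
¬(¬(γ → γ) → γ) = 1 − 1.000 = 0.000
γ → ¬(¬(γ → γ) → γ) = min(1, 1 − 0.743 + 0.000) = min(1, 0.257) = 0.257
¬(γ → ¬(¬(γ → γ) → γ)) = 1 − 0.257 = 0.743
¬(γ → ¬(¬(γ → γ) → γ)) → β = min(1, 1 − 0.743 + 0.058) = min(1, 0.315) = 0.315
¬(¬(γ → ¬(¬(γ → γ) → γ)) → β) = 1 − 0.315 = 0.685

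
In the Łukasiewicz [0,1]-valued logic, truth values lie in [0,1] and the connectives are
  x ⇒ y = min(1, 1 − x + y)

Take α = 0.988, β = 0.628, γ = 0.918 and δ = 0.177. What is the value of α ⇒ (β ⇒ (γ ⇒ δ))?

0.643

γ ⇒ δ = min(1, 1 − 0.918 + 0.177) = min(1, 0.259) = 0.259
β ⇒ (γ ⇒ δ) = min(1, 1 − 0.628 + 0.259) = min(1, 0.631) = 0.631
α ⇒ (β ⇒ (γ ⇒ δ)) = min(1, 1 − 0.988 + 0.631) = min(1, 0.643) = 0.643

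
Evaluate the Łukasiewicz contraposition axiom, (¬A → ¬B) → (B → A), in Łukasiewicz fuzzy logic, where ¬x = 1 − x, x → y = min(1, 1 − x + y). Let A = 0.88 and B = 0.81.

1.00

¬A = 1 − 0.88 = 0.12
¬B = 1 − 0.81 = 0.19
¬A → ¬B = min(1, 1 − 0.12 + 0.19) = min(1, 1.07) = 1.00
B → A = min(1, 1 − 0.81 + 0.88) = min(1, 1.07) = 1.00
(¬A → ¬B) → (B → A) = min(1, 1 − 1.00 + 1.00) = min(1, 1.00) = 1.00
(As expected: an axiom of Ł∞, always 1.)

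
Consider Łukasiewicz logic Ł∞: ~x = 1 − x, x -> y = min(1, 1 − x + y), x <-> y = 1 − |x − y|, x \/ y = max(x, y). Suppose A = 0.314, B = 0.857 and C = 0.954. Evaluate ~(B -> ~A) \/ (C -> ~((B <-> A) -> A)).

~A = 1 − 0.314 = 0.686
B -> ~A = min(1, 1 − 0.857 + 0.686) = min(1, 0.829) = 0.829
~(B -> ~A) = 1 − 0.829 = 0.171
B <-> A = 1 − |0.857 − 0.314| = 1 − 0.543 = 0.457
(B <-> A) -> A = min(1, 1 − 0.457 + 0.314) = min(1, 0.857) = 0.857
~((B <-> A) -> A) = 1 − 0.857 = 0.143
C -> ~((B <-> A) -> A) = min(1, 1 − 0.954 + 0.143) = min(1, 0.189) = 0.189
~(B -> ~A) \/ (C -> ~((B <-> A) -> A)) = max(0.171, 0.189) = 0.189

0.189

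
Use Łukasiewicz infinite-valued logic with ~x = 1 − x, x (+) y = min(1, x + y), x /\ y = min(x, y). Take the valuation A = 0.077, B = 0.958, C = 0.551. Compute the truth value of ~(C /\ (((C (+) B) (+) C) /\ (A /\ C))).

C (+) B = min(1, 0.551 + 0.958) = min(1, 1.509) = 1.000
(C (+) B) (+) C = min(1, 1.000 + 0.551) = min(1, 1.551) = 1.000
A /\ C = min(0.077, 0.551) = 0.077
((C (+) B) (+) C) /\ (A /\ C) = min(1.000, 0.077) = 0.077
C /\ (((C (+) B) (+) C) /\ (A /\ C)) = min(0.551, 0.077) = 0.077
~(C /\ (((C (+) B) (+) C) /\ (A /\ C))) = 1 − 0.077 = 0.923

0.923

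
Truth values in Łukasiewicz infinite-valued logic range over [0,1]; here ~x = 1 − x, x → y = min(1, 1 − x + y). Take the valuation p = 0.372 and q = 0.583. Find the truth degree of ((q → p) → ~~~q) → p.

q → p = min(1, 1 − 0.583 + 0.372) = min(1, 0.789) = 0.789
~q = 1 − 0.583 = 0.417
~~q = 1 − 0.417 = 0.583
~~~q = 1 − 0.583 = 0.417
(q → p) → ~~~q = min(1, 1 − 0.789 + 0.417) = min(1, 0.628) = 0.628
((q → p) → ~~~q) → p = min(1, 1 − 0.628 + 0.372) = min(1, 0.744) = 0.744

0.744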